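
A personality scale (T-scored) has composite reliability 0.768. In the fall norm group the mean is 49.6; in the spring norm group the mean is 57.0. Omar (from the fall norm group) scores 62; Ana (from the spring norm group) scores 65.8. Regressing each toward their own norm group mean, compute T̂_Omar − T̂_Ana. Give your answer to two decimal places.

T̂_Omar = 0.768(62) + 0.232(49.6) = 59.1232
T̂_Ana = 0.768(65.8) + 0.232(57.0) = 63.7584
Difference = 59.1232 − 63.7584 = -4.6352

-4.64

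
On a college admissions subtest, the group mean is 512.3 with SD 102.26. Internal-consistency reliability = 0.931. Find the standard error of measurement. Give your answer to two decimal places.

26.86

SEM = SD · √(1 − ρ) = 102.26 × √0.069 = 102.26 × 0.2627 = 26.862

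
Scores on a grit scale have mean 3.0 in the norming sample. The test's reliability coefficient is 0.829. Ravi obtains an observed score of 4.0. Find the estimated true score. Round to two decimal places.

T̂ = 0.829(4.0) + 0.171(3.0) = 3.3160 + 0.5130 = 3.829 → 3.83

3.83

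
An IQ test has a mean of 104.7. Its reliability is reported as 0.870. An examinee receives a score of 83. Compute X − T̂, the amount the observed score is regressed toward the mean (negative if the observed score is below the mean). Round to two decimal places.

-2.82

Kelley's formula gives T̂ = 0.870·83 + 0.130·104.7 = 72.210 + 13.6110 = 85.8210.
X − T̂ = 83 − 85.821 = -2.821 → -2.82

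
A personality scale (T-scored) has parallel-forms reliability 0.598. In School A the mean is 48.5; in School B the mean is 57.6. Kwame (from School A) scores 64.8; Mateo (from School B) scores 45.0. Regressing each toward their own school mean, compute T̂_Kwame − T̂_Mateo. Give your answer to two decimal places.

8.18

T̂_Kwame = 0.598(64.8) + 0.402(48.5) = 58.2474
T̂_Mateo = 0.598(45.0) + 0.402(57.6) = 50.0652
Difference = 58.2474 − 50.0652 = 8.1822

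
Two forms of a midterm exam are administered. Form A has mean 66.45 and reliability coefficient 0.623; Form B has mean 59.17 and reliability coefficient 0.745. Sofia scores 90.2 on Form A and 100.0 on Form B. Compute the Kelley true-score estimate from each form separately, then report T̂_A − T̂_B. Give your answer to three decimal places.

-8.342

T̂_A = 0.623(90.2) + 0.377(66.45) = 81.24625
T̂_B = 0.745(100.0) + 0.255(59.17) = 89.58835
T̂_A − T̂_B = -8.34210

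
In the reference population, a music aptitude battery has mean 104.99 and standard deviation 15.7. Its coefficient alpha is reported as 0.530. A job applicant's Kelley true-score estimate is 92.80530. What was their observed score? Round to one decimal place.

82.0

T̂ = ρX + (1 − ρ)μ  ⇒  X = (T̂ − (1 − ρ)μ) / ρ
X = (92.80530 − 0.470 × 104.99) / 0.530 = (92.80530 − 49.34530) / 0.530 = 43.46000 / 0.530 = 82.000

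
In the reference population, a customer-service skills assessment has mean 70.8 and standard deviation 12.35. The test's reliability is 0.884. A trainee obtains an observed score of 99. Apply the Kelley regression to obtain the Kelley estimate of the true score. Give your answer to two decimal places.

Kelley's formula gives T̂ = 0.884·99 + 0.116·70.8 = 87.516 + 8.2128 = 95.729.

95.73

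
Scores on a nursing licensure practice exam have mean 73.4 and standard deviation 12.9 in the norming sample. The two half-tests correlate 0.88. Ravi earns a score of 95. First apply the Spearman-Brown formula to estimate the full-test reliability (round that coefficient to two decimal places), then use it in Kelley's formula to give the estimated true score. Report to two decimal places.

93.70

Spearman-Brown: ρ = 2r/(1 + r) = 2(0.88)/(1 + 0.88) = 1.760/1.88 = 0.9362 → 0.94
Kelley's formula gives T̂ = 0.94·95 + 0.06·73.4 = 89.30 + 4.404 = 93.704.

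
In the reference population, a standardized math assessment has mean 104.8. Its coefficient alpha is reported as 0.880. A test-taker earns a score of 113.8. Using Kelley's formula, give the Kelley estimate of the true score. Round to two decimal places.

112.72

T̂ = ρX + (1 − ρ)μ
  = 0.880 × 113.8 + 0.120 × 104.8
  = 100.1440 + 12.5760
  = 112.720
  ≈ 112.72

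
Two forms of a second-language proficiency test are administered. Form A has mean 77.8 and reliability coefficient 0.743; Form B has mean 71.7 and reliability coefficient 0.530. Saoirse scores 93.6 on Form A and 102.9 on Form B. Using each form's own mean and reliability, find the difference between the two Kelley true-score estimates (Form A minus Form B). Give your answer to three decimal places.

1.303

T̂_A = 0.743(93.6) + 0.257(77.8) = 89.53940
T̂_B = 0.530(102.9) + 0.470(71.7) = 88.23600
T̂_A − T̂_B = 1.30340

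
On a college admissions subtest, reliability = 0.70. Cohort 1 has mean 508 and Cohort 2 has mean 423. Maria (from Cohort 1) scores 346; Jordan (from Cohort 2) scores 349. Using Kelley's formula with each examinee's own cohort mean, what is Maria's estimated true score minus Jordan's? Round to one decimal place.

T̂_Maria = 0.70(346) + 0.30(508) = 394.600
T̂_Jordan = 0.70(349) + 0.30(423) = 371.200
Difference = 394.600 − 371.200 = 23.400

23.4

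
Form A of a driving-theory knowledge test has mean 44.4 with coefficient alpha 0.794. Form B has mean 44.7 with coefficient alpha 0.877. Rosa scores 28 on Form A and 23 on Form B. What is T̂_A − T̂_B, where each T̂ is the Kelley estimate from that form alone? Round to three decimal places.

T̂_A = 0.794(28) + 0.206(44.4) = 31.37840
T̂_B = 0.877(23) + 0.123(44.7) = 25.66910
T̂_A − T̂_B = 5.70930

5.709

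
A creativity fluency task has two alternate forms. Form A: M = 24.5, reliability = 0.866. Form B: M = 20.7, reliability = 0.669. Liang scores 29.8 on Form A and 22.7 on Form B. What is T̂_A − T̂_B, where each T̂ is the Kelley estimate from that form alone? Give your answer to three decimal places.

T̂_A = 0.866(29.8) + 0.134(24.5) = 29.08980
T̂_B = 0.669(22.7) + 0.331(20.7) = 22.03800
T̂_A − T̂_B = 7.05180

7.052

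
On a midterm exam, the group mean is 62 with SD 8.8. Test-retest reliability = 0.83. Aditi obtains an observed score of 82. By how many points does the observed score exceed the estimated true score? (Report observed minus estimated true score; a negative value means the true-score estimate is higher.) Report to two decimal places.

Kelley's formula gives T̂ = 0.83·82 + 0.17·62 = 68.06 + 10.54 = 78.6000.
X − T̂ = 82 − 78.600 = 3.400 → 3.40

3.40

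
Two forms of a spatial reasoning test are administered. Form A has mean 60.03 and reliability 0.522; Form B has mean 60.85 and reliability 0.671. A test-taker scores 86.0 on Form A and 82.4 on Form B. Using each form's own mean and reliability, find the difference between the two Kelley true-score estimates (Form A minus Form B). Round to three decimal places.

-1.724

T̂_A = 0.522(86.0) + 0.478(60.03) = 73.58634
T̂_B = 0.671(82.4) + 0.329(60.85) = 75.31005
T̂_A − T̂_B = -1.72371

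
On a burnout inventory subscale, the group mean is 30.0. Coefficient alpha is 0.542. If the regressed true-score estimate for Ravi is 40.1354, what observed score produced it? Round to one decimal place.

48.7

T̂ = ρX + (1 − ρ)μ  ⇒  X = (T̂ − (1 − ρ)μ) / ρ
X = (40.1354 − 0.458 × 30.0) / 0.542 = (40.1354 − 13.7400) / 0.542 = 26.3954 / 0.542 = 48.700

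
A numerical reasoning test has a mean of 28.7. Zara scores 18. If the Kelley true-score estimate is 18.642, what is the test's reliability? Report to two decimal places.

T̂ = ρX + (1 − ρ)μ  ⇒  T̂ − μ = ρ(X − μ)
ρ = (T̂ − μ)/(X − μ) = (18.642 − 28.7) / (18 − 28.7) = -10.058 / -10.7 = 0.9400

0.94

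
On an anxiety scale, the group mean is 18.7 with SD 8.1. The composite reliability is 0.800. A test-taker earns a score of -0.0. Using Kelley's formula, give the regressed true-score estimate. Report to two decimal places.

3.74

T̂ = 0.800(-0.0) + 0.200(18.7) = -0.0000 + 3.7400 = 3.740 → 3.74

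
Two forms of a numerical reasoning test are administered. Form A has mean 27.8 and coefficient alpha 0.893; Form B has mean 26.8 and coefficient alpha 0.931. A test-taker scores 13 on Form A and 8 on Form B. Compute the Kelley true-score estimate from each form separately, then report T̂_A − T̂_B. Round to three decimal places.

T̂_A = 0.893(13) + 0.107(27.8) = 14.58360
T̂_B = 0.931(8) + 0.069(26.8) = 9.29720
T̂_A − T̂_B = 5.28640

5.286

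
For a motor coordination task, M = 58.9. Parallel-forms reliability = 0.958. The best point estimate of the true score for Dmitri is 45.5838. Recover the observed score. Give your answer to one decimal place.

T̂ = ρX + (1 − ρ)μ  ⇒  X = (T̂ − (1 − ρ)μ) / ρ
X = (45.5838 − 0.042 × 58.9) / 0.958 = (45.5838 − 2.4738) / 0.958 = 43.1100 / 0.958 = 45.000

45.0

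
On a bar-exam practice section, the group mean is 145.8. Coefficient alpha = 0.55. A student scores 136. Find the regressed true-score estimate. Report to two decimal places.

T̂ = 0.55(136) + 0.45(145.8) = 74.80 + 65.610 = 140.410 → 140.41

140.41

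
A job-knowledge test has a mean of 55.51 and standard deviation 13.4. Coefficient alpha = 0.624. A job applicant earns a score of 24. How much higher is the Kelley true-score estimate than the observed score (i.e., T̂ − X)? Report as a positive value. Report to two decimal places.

T̂ = ρX + (1 − ρ)μ
  = 0.624 × 24 + 0.376 × 55.51
  = 14.976 + 20.87176
  = 35.8478
  ≈ 35.848
T̂ − X = 35.848 − 24 = 11.848 → 11.85

11.85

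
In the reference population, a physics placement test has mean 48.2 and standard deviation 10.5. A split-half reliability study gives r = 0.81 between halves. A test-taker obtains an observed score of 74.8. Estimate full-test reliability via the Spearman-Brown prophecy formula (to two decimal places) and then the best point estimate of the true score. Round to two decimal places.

Spearman-Brown: ρ = 2r/(1 + r) = 2(0.81)/(1 + 0.81) = 1.620/1.81 = 0.8950 → 0.90
T̂ = 0.90(74.8) + 0.10(48.2) = 67.320 + 4.820 = 72.140 → 72.14

72.14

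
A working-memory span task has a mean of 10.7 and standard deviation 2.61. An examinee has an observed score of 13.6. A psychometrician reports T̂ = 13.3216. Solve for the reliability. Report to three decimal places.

T̂ = ρX + (1 − ρ)μ  ⇒  T̂ − μ = ρ(X − μ)
ρ = (T̂ − μ)/(X − μ) = (13.3216 − 10.7) / (13.6 − 10.7) = 2.6216 / 2.9 = 0.90400

0.904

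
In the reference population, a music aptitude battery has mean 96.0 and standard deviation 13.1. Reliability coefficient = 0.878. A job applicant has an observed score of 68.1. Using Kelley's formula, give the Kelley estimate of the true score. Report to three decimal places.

T̂ = ρX + (1 − ρ)μ
  = 0.878 × 68.1 + 0.122 × 96.0
  = 59.7918 + 11.7120
  = 71.5038
  ≈ 71.504

71.504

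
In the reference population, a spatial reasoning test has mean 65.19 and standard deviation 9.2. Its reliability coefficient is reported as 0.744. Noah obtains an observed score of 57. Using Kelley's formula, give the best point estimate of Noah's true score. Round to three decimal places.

59.097

Kelley's formula gives T̂ = 0.744·57 + 0.256·65.19 = 42.408 + 16.68864 = 59.0966.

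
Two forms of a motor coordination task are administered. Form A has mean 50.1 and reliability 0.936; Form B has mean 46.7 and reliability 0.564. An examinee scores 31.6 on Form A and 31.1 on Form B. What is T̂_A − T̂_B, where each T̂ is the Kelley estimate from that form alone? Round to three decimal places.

-5.118

T̂_A = 0.936(31.6) + 0.064(50.1) = 32.78400
T̂_B = 0.564(31.1) + 0.436(46.7) = 37.90160
T̂_A − T̂_B = -5.11760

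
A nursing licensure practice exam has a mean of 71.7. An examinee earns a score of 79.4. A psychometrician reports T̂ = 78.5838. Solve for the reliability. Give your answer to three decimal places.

0.894

T̂ = ρX + (1 − ρ)μ  ⇒  T̂ − μ = ρ(X − μ)
ρ = (T̂ − μ)/(X − μ) = (78.5838 − 71.7) / (79.4 − 71.7) = 6.8838 / 7.7 = 0.89400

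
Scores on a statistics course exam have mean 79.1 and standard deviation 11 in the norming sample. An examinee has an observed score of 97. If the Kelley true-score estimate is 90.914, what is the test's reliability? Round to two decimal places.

T̂ = ρX + (1 − ρ)μ  ⇒  T̂ − μ = ρ(X − μ)
ρ = (T̂ − μ)/(X − μ) = (90.914 − 79.1) / (97 − 79.1) = 11.814 / 17.9 = 0.6600

0.66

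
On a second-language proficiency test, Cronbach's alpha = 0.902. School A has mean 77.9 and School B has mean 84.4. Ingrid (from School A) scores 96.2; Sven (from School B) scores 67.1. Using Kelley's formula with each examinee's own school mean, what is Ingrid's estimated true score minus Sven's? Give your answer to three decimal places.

25.611

T̂_Ingrid = 0.902(96.2) + 0.098(77.9) = 94.40660
T̂_Sven = 0.902(67.1) + 0.098(84.4) = 68.79540
Difference = 94.40660 − 68.79540 = 25.61120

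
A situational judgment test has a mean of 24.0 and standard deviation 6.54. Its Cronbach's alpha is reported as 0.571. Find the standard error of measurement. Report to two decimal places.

SEM = SD · √(1 − ρ) = 6.54 × √0.429 = 6.54 × 0.6550 = 4.284

4.28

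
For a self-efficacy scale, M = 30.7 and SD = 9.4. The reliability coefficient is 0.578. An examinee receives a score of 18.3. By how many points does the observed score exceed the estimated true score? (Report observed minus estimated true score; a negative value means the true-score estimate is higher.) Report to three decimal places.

T̂ = 0.578(18.3) + 0.422(30.7) = 10.5774 + 12.9554 = 23.53280 → 23.5328
X − T̂ = 18.3 − 23.5328 = -5.2328 → -5.233

-5.233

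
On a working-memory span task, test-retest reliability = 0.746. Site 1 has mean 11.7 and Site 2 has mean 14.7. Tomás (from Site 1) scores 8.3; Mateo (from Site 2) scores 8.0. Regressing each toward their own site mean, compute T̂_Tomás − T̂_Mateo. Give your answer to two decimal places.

-0.54

T̂_Tomás = 0.746(8.3) + 0.254(11.7) = 9.1636
T̂_Mateo = 0.746(8.0) + 0.254(14.7) = 9.7018
Difference = 9.1636 − 9.7018 = -0.5382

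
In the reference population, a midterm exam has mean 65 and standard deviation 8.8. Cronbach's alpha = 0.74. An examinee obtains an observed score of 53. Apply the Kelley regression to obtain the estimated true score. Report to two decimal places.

56.12

T̂ = ρX + (1 − ρ)μ
  = 0.74 × 53 + 0.26 × 65
  = 39.22 + 16.90
  = 56.120
  ≈ 56.12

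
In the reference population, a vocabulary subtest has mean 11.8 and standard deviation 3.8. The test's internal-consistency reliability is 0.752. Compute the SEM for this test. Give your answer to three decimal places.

1.892

SEM = SD · √(1 − ρ) = 3.8 × √0.248 = 3.8 × 0.4980 = 1.8924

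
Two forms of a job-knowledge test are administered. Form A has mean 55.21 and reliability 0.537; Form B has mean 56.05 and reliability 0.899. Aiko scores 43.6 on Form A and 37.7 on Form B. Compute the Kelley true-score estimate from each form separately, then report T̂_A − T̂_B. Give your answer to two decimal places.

9.42

T̂_A = 0.537(43.6) + 0.463(55.21) = 48.9754
T̂_B = 0.899(37.7) + 0.101(56.05) = 39.5534
T̂_A − T̂_B = 9.4221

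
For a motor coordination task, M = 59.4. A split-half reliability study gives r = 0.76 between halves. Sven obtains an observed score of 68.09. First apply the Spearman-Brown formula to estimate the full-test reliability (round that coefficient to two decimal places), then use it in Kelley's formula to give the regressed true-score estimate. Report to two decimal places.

66.87

Spearman-Brown: ρ = 2r/(1 + r) = 2(0.76)/(1 + 0.76) = 1.520/1.76 = 0.8636 → 0.86
T̂ = ρX + (1 − ρ)μ
  = 0.86 × 68.09 + 0.14 × 59.4
  = 58.5574 + 8.316
  = 66.873
  ≈ 66.87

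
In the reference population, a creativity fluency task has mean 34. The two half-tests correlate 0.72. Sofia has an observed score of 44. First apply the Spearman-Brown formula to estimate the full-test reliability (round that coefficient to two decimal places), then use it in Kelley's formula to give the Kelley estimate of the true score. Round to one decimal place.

Spearman-Brown: ρ = 2r/(1 + r) = 2(0.72)/(1 + 0.72) = 1.440/1.72 = 0.8372 → 0.84
T̂ = 0.84(44) + 0.16(34) = 36.96 + 5.44 = 42.40 → 42.4

42.4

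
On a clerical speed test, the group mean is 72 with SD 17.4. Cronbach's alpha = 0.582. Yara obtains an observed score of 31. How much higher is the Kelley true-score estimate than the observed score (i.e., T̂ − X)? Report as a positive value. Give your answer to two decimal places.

T̂ = 0.582(31) + 0.418(72) = 18.042 + 30.096 = 48.1380 → 48.138
T̂ − X = 48.138 − 31 = 17.138 → 17.14

17.14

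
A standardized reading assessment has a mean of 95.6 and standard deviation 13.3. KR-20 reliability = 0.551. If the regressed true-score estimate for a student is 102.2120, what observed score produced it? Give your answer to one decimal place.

T̂ = ρX + (1 − ρ)μ  ⇒  X = (T̂ − (1 − ρ)μ) / ρ
X = (102.2120 − 0.449 × 95.6) / 0.551 = (102.2120 − 42.9244) / 0.551 = 59.2876 / 0.551 = 107.600

107.6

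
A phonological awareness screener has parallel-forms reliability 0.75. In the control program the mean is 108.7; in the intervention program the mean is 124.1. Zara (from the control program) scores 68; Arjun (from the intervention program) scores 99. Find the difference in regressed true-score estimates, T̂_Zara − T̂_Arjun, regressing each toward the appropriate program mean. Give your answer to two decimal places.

-27.10

T̂_Zara = 0.75(68) + 0.25(108.7) = 78.1750
T̂_Arjun = 0.75(99) + 0.25(124.1) = 105.2750
Difference = 78.1750 − 105.2750 = -27.1000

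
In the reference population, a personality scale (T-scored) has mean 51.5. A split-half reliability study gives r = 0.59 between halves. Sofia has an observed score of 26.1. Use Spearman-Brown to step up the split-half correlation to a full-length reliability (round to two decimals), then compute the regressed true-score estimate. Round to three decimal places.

Spearman-Brown: ρ = 2r/(1 + r) = 2(0.59)/(1 + 0.59) = 1.180/1.59 = 0.7421 → 0.74
T̂ = ρX + (1 − ρ)μ
  = 0.74 × 26.1 + 0.26 × 51.5
  = 19.314 + 13.390
  = 32.7040
  ≈ 32.704

32.704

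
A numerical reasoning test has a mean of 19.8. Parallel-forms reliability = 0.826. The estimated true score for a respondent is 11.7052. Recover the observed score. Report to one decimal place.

10.0

T̂ = ρX + (1 − ρ)μ  ⇒  X = (T̂ − (1 − ρ)μ) / ρ
X = (11.7052 − 0.174 × 19.8) / 0.826 = (11.7052 − 3.4452) / 0.826 = 8.2600 / 0.826 = 10.000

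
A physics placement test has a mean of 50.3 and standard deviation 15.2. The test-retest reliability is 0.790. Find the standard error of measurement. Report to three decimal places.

SEM = SD · √(1 − ρ) = 15.2 × √0.210 = 15.2 × 0.4583 = 6.9655

6.966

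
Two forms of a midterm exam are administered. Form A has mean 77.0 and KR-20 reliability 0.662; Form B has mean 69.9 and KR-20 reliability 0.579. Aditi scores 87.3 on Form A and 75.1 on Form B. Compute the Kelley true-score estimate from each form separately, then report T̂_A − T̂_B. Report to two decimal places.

T̂_A = 0.662(87.3) + 0.338(77.0) = 83.8186
T̂_B = 0.579(75.1) + 0.421(69.9) = 72.9108
T̂_A − T̂_B = 10.9078

10.91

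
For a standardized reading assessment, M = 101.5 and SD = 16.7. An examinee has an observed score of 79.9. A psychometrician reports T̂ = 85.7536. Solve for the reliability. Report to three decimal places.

T̂ = ρX + (1 − ρ)μ  ⇒  T̂ − μ = ρ(X − μ)
ρ = (T̂ − μ)/(X − μ) = (85.7536 − 101.5) / (79.9 − 101.5) = -15.7464 / -21.6 = 0.72900

0.729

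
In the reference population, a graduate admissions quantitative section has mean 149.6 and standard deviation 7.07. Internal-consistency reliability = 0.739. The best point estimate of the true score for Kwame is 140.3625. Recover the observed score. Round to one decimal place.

137.1

T̂ = ρX + (1 − ρ)μ  ⇒  X = (T̂ − (1 − ρ)μ) / ρ
X = (140.3625 − 0.261 × 149.6) / 0.739 = (140.3625 − 39.0456) / 0.739 = 101.3169 / 0.739 = 137.100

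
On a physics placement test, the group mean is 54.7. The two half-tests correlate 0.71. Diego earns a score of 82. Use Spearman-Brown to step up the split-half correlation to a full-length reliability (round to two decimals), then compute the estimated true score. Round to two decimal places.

Spearman-Brown: ρ = 2r/(1 + r) = 2(0.71)/(1 + 0.71) = 1.420/1.71 = 0.8304 → 0.83
Kelley's formula gives T̂ = 0.83·82 + 0.17·54.7 = 68.06 + 9.299 = 77.359.

77.36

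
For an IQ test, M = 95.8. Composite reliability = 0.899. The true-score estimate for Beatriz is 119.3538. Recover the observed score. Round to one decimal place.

T̂ = ρX + (1 − ρ)μ  ⇒  X = (T̂ − (1 − ρ)μ) / ρ
X = (119.3538 − 0.101 × 95.8) / 0.899 = (119.3538 − 9.6758) / 0.899 = 109.6780 / 0.899 = 122.000

122.0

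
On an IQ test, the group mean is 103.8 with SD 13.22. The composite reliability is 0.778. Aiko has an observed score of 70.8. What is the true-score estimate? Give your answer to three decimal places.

T̂ = ρX + (1 − ρ)μ
  = 0.778 × 70.8 + 0.222 × 103.8
  = 55.0824 + 23.0436
  = 78.1260
  ≈ 78.126

78.126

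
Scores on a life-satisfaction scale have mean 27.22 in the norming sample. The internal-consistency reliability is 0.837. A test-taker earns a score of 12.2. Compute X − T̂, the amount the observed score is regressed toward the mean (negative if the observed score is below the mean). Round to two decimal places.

Kelley's formula gives T̂ = 0.837·12.2 + 0.163·27.22 = 10.2114 + 4.43686 = 14.6483.
X − T̂ = 12.2 − 14.648 = -2.448 → -2.45

-2.45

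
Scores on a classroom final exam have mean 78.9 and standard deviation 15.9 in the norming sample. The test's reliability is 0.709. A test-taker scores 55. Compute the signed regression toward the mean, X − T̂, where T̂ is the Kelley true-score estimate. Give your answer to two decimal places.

-6.95

T̂ = 0.709(55) + 0.291(78.9) = 38.995 + 22.9599 = 61.9549 → 61.955
X − T̂ = 55 − 61.955 = -6.955 → -6.95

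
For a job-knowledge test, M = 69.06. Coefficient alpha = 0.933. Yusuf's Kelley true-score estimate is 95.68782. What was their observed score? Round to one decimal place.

97.6

T̂ = ρX + (1 − ρ)μ  ⇒  X = (T̂ − (1 − ρ)μ) / ρ
X = (95.68782 − 0.067 × 69.06) / 0.933 = (95.68782 − 4.62702) / 0.933 = 91.06080 / 0.933 = 97.600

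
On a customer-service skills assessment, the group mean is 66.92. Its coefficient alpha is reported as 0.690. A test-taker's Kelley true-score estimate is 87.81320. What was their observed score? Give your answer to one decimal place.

97.2

T̂ = ρX + (1 − ρ)μ  ⇒  X = (T̂ − (1 − ρ)μ) / ρ
X = (87.81320 − 0.310 × 66.92) / 0.690 = (87.81320 − 20.74520) / 0.690 = 67.06800 / 0.690 = 97.200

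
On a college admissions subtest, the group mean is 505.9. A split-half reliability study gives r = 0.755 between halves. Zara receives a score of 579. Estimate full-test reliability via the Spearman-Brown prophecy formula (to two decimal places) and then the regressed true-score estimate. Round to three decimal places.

568.766

Spearman-Brown: ρ = 2r/(1 + r) = 2(0.755)/(1 + 0.755) = 1.5100/1.755 = 0.8604 → 0.86
Kelley's formula gives T̂ = 0.86·579 + 0.14·505.9 = 497.94 + 70.826 = 568.7660.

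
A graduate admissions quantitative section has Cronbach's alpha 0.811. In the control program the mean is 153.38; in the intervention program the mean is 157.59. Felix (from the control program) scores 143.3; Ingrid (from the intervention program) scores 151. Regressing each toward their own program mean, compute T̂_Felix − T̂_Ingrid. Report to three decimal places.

T̂_Felix = 0.811(143.3) + 0.189(153.38) = 145.20512
T̂_Ingrid = 0.811(151) + 0.189(157.59) = 152.24551
Difference = 145.20512 − 152.24551 = -7.04039

-7.040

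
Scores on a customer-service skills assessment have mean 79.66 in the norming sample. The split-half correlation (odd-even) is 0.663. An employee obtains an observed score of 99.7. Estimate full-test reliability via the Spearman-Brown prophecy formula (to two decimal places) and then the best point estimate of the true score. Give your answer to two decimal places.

Spearman-Brown: ρ = 2r/(1 + r) = 2(0.663)/(1 + 0.663) = 1.3260/1.663 = 0.7974 → 0.80
T̂ = ρX + (1 − ρ)μ
  = 0.80 × 99.7 + 0.20 × 79.66
  = 79.760 + 15.9320
  = 95.692
  ≈ 95.69

95.69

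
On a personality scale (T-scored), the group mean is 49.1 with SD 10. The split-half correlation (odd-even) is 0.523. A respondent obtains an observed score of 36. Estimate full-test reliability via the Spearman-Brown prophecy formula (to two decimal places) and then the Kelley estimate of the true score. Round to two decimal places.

Spearman-Brown: ρ = 2r/(1 + r) = 2(0.523)/(1 + 0.523) = 1.0460/1.523 = 0.6868 → 0.69
T̂ = ρX + (1 − ρ)μ
  = 0.69 × 36 + 0.31 × 49.1
  = 24.84 + 15.221
  = 40.061
  ≈ 40.06

40.06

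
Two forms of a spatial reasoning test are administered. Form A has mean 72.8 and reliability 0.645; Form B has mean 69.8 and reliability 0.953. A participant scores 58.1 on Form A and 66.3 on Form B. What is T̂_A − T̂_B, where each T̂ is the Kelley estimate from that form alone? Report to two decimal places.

T̂_A = 0.645(58.1) + 0.355(72.8) = 63.3185
T̂_B = 0.953(66.3) + 0.047(69.8) = 66.4645
T̂_A − T̂_B = -3.1460

-3.15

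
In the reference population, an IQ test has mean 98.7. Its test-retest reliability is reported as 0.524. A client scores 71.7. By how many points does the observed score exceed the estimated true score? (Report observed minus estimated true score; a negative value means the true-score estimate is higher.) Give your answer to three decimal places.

T̂ = ρX + (1 − ρ)μ
  = 0.524 × 71.7 + 0.476 × 98.7
  = 37.5708 + 46.9812
  = 84.55200
  ≈ 84.5520
X − T̂ = 71.7 − 84.5520 = -12.8520 → -12.852

-12.852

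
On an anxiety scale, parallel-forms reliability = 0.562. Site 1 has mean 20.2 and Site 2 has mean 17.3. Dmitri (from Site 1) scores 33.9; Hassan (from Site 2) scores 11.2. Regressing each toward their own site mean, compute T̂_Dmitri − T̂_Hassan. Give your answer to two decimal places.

T̂_Dmitri = 0.562(33.9) + 0.438(20.2) = 27.8994
T̂_Hassan = 0.562(11.2) + 0.438(17.3) = 13.8718
Difference = 27.8994 − 13.8718 = 14.0276

14.03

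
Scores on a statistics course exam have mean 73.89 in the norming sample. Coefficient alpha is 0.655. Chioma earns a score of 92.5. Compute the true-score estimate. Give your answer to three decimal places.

T̂ = ρX + (1 − ρ)μ
  = 0.655 × 92.5 + 0.345 × 73.89
  = 60.5875 + 25.49205
  = 86.0796
  ≈ 86.080

86.080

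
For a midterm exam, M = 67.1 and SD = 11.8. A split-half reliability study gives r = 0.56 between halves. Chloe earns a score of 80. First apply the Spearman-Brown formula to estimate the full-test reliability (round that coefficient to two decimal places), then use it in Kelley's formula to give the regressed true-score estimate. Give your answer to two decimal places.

Spearman-Brown: ρ = 2r/(1 + r) = 2(0.56)/(1 + 0.56) = 1.120/1.56 = 0.7179 → 0.72
Kelley's formula gives T̂ = 0.72·80 + 0.28·67.1 = 57.60 + 18.788 = 76.388.

76.39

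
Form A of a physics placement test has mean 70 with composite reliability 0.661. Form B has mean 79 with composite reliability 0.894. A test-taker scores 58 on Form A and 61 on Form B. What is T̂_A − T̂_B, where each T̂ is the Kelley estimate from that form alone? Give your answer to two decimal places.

-0.84

T̂_A = 0.661(58) + 0.339(70) = 62.0680
T̂_B = 0.894(61) + 0.106(79) = 62.9080
T̂_A − T̂_B = -0.8400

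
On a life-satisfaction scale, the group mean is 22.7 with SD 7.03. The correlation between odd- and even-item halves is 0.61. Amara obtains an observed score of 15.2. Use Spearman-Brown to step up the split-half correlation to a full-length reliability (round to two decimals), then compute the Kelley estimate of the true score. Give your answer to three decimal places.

Spearman-Brown: ρ = 2r/(1 + r) = 2(0.61)/(1 + 0.61) = 1.220/1.61 = 0.7578 → 0.76
T̂ = 0.76(15.2) + 0.24(22.7) = 11.552 + 5.448 = 17.0000 → 17.000

17.000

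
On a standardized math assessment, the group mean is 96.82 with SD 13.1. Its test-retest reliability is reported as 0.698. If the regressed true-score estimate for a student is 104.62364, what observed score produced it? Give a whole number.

108

T̂ = ρX + (1 − ρ)μ  ⇒  X = (T̂ − (1 − ρ)μ) / ρ
X = (104.62364 − 0.302 × 96.82) / 0.698 = (104.62364 − 29.23964) / 0.698 = 75.38400 / 0.698 = 108.00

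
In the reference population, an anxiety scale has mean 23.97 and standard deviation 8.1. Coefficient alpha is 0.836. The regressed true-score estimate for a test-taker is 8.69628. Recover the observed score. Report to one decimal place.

T̂ = ρX + (1 − ρ)μ  ⇒  X = (T̂ − (1 − ρ)μ) / ρ
X = (8.69628 − 0.164 × 23.97) / 0.836 = (8.69628 − 3.93108) / 0.836 = 4.76520 / 0.836 = 5.700

5.7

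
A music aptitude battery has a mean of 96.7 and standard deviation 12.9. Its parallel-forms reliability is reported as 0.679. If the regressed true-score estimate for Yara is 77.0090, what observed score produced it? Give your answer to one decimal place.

67.7

T̂ = ρX + (1 − ρ)μ  ⇒  X = (T̂ − (1 − ρ)μ) / ρ
X = (77.0090 − 0.321 × 96.7) / 0.679 = (77.0090 − 31.0407) / 0.679 = 45.9683 / 0.679 = 67.700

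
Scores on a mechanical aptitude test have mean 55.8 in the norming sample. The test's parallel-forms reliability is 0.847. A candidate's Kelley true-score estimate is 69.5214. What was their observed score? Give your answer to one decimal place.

72.0

T̂ = ρX + (1 − ρ)μ  ⇒  X = (T̂ − (1 − ρ)μ) / ρ
X = (69.5214 − 0.153 × 55.8) / 0.847 = (69.5214 − 8.5374) / 0.847 = 60.9840 / 0.847 = 72.000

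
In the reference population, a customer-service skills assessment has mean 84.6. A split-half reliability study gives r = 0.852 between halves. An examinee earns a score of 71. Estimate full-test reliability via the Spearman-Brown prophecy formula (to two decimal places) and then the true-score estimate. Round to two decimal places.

72.09

Spearman-Brown: ρ = 2r/(1 + r) = 2(0.852)/(1 + 0.852) = 1.7040/1.852 = 0.9201 → 0.92
Regress the observed score toward the mean by the unreliability: T̂ = 0.92·71 + 0.08·84.6 = 65.32 + 6.768 = 72.088.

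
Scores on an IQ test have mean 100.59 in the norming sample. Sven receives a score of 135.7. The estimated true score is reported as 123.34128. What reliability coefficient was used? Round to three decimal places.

T̂ = ρX + (1 − ρ)μ  ⇒  T̂ − μ = ρ(X − μ)
ρ = (T̂ − μ)/(X − μ) = (123.34128 − 100.59) / (135.7 − 100.59) = 22.75128 / 35.11 = 0.64800

0.648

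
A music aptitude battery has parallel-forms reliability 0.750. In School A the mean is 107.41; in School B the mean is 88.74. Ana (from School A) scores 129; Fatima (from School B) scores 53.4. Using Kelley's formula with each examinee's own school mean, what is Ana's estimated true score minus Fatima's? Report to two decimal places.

61.37

T̂_Ana = 0.750(129) + 0.250(107.41) = 123.6025
T̂_Fatima = 0.750(53.4) + 0.250(88.74) = 62.2350
Difference = 123.6025 − 62.2350 = 61.3675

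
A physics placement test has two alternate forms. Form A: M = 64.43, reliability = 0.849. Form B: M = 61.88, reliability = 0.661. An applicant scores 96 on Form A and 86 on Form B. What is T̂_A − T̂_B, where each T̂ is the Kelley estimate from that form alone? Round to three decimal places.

T̂_A = 0.849(96) + 0.151(64.43) = 91.23293
T̂_B = 0.661(86) + 0.339(61.88) = 77.82332
T̂_A − T̂_B = 13.40961

13.410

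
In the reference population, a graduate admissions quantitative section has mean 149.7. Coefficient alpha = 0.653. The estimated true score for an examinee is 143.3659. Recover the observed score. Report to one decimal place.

140.0

T̂ = ρX + (1 − ρ)μ  ⇒  X = (T̂ − (1 − ρ)μ) / ρ
X = (143.3659 − 0.347 × 149.7) / 0.653 = (143.3659 − 51.9459) / 0.653 = 91.4200 / 0.653 = 140.000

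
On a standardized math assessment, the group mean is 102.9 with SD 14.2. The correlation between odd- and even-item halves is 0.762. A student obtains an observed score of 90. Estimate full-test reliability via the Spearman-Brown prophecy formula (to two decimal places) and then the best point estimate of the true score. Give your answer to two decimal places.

Spearman-Brown: ρ = 2r/(1 + r) = 2(0.762)/(1 + 0.762) = 1.5240/1.762 = 0.8649 → 0.86
T̂ = ρX + (1 − ρ)μ
  = 0.86 × 90 + 0.14 × 102.9
  = 77.40 + 14.406
  = 91.806
  ≈ 91.81

91.81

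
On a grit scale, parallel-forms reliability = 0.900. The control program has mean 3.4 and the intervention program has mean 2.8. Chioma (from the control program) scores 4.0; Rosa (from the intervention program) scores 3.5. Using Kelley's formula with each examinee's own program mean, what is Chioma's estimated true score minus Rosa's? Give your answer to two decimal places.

T̂_Chioma = 0.900(4.0) + 0.100(3.4) = 3.9400
T̂_Rosa = 0.900(3.5) + 0.100(2.8) = 3.4300
Difference = 3.9400 − 3.4300 = 0.5100

0.51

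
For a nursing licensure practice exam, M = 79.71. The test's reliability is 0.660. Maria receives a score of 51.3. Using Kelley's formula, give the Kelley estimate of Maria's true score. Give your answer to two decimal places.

60.96

T̂ = 0.660(51.3) + 0.340(79.71) = 33.8580 + 27.10140 = 60.959 → 60.96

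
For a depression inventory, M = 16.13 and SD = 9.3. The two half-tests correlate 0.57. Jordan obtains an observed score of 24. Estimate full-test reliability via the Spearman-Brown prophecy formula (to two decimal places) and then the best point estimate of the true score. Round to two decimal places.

Spearman-Brown: ρ = 2r/(1 + r) = 2(0.57)/(1 + 0.57) = 1.140/1.57 = 0.7261 → 0.73
Weight the observed score by reliability and the mean by (1 − reliability): T̂ = 0.73·24 + 0.27·16.13 = 17.52 + 4.3551 = 21.875.

21.88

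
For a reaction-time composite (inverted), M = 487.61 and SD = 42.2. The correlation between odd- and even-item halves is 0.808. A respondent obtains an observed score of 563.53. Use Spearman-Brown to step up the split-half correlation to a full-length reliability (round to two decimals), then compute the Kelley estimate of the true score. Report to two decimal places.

555.18

Spearman-Brown: ρ = 2r/(1 + r) = 2(0.808)/(1 + 0.808) = 1.6160/1.808 = 0.8938 → 0.89
Weight the observed score by reliability and the mean by (1 − reliability): T̂ = 0.89·563.53 + 0.11·487.61 = 501.5417 + 53.6371 = 555.179.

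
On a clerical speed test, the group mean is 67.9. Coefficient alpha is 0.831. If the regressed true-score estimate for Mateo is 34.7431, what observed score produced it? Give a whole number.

28

T̂ = ρX + (1 − ρ)μ  ⇒  X = (T̂ − (1 − ρ)μ) / ρ
X = (34.7431 − 0.169 × 67.9) / 0.831 = (34.7431 − 11.4751) / 0.831 = 23.2680 / 0.831 = 28.00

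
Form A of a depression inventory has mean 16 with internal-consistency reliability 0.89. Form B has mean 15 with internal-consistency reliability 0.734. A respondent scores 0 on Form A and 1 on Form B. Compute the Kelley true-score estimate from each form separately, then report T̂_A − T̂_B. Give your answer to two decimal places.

T̂_A = 0.89(0) + 0.11(16) = 1.7600
T̂_B = 0.734(1) + 0.266(15) = 4.7240
T̂_A − T̂_B = -2.9640

-2.96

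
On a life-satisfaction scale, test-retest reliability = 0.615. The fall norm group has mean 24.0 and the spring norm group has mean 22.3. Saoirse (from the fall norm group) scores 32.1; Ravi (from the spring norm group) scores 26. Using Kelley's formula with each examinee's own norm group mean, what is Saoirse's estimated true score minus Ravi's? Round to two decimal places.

4.41

T̂_Saoirse = 0.615(32.1) + 0.385(24.0) = 28.9815
T̂_Ravi = 0.615(26) + 0.385(22.3) = 24.5755
Difference = 28.9815 − 24.5755 = 4.4060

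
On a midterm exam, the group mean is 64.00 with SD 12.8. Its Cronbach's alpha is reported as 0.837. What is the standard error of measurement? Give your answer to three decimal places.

SEM = SD · √(1 − ρ) = 12.8 × √0.163 = 12.8 × 0.4037 = 5.1678

5.168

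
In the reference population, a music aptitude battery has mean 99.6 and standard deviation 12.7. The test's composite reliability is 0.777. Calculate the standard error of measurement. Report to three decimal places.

SEM = SD · √(1 − ρ) = 12.7 × √0.223 = 12.7 × 0.4722 = 5.9973

5.997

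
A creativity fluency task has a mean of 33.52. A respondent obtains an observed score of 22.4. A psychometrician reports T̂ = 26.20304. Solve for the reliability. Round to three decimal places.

0.658

T̂ = ρX + (1 − ρ)μ  ⇒  T̂ − μ = ρ(X − μ)
ρ = (T̂ − μ)/(X − μ) = (26.20304 − 33.52) / (22.4 − 33.52) = -7.31696 / -11.12 = 0.65800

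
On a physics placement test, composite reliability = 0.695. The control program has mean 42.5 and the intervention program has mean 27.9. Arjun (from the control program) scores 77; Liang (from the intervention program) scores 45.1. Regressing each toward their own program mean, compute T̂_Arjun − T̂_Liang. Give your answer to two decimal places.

26.62

T̂_Arjun = 0.695(77) + 0.305(42.5) = 66.4775
T̂_Liang = 0.695(45.1) + 0.305(27.9) = 39.8540
Difference = 66.4775 − 39.8540 = 26.6235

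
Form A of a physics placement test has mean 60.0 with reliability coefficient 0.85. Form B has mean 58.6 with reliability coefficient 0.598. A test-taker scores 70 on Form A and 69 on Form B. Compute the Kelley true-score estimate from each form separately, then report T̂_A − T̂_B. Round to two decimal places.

T̂_A = 0.85(70) + 0.15(60.0) = 68.5000
T̂_B = 0.598(69) + 0.402(58.6) = 64.8192
T̂_A − T̂_B = 3.6808

3.68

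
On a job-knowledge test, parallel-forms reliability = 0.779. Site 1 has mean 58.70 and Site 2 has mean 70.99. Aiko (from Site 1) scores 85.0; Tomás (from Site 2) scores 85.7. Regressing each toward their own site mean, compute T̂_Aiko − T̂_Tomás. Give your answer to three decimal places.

-3.261

T̂_Aiko = 0.779(85.0) + 0.221(58.70) = 79.18770
T̂_Tomás = 0.779(85.7) + 0.221(70.99) = 82.44909
Difference = 79.18770 − 82.44909 = -3.26139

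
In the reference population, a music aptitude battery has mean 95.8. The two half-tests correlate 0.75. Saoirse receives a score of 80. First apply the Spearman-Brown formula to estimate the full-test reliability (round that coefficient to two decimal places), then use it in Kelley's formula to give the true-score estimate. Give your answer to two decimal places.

82.21

Spearman-Brown: ρ = 2r/(1 + r) = 2(0.75)/(1 + 0.75) = 1.500/1.75 = 0.8571 → 0.86
Kelley's formula gives T̂ = 0.86·80 + 0.14·95.8 = 68.80 + 13.412 = 82.212.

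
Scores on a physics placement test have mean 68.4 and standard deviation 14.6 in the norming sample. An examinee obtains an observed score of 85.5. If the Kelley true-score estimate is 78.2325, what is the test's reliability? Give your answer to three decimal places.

0.575

T̂ = ρX + (1 − ρ)μ  ⇒  T̂ − μ = ρ(X − μ)
ρ = (T̂ − μ)/(X − μ) = (78.2325 − 68.4) / (85.5 − 68.4) = 9.8325 / 17.1 = 0.57500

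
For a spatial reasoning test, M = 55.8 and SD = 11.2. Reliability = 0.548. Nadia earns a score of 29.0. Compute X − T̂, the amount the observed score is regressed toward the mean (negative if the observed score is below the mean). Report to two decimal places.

T̂ = ρX + (1 − ρ)μ
  = 0.548 × 29.0 + 0.452 × 55.8
  = 15.8920 + 25.2216
  = 41.1136
  ≈ 41.114
X − T̂ = 29.0 − 41.114 = -12.114 → -12.11

-12.11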